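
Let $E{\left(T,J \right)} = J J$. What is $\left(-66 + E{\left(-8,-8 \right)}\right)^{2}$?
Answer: $4$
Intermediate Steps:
$E{\left(T,J \right)} = J^{2}$
$\left(-66 + E{\left(-8,-8 \right)}\right)^{2} = \left(-66 + \left(-8\right)^{2}\right)^{2} = \left(-66 + 64\right)^{2} = \left(-2\right)^{2} = 4$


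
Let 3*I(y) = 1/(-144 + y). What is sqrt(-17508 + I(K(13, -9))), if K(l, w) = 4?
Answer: I*sqrt(772102905)/210 ≈ 132.32*I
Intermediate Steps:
I(y) = 1/(3*(-144 + y))
sqrt(-17508 + I(K(13, -9))) = sqrt(-17508 + 1/(3*(-144 + 4))) = sqrt(-17508 + (1/3)/(-140)) = sqrt(-17508 + (1/3)*(-1/140)) = sqrt(-17508 - 1/420) = sqrt(-7353361/420) = I*sqrt(772102905)/210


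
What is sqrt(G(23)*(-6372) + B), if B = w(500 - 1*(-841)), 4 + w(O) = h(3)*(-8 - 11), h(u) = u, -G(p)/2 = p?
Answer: sqrt(293051) ≈ 541.34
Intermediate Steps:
G(p) = -2*p
w(O) = -61 (w(O) = -4 + 3*(-8 - 11) = -4 + 3*(-19) = -4 - 57 = -61)
B = -61
sqrt(G(23)*(-6372) + B) = sqrt(-2*23*(-6372) - 61) = sqrt(-46*(-6372) - 61) = sqrt(293112 - 61) = sqrt(293051)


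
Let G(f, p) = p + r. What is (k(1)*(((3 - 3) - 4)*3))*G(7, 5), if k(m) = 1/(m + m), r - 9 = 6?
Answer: -120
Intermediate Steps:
r = 15 (r = 9 + 6 = 15)
G(f, p) = 15 + p (G(f, p) = p + 15 = 15 + p)
k(m) = 1/(2*m)
(k(1)*(((3 - 3) - 4)*3))*G(7, 5) = (((½)/1)*(((3 - 3) - 4)*3))*(15 + 5) = (((½)*1)*((0 - 4)*3))*20 = ((-4*3)/2)*20 = ((½)*(-12))*20 = -6*20 = -120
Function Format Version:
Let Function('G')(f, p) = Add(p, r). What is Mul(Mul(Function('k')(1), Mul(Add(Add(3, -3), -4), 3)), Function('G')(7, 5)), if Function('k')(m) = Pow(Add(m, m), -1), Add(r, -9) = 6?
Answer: -120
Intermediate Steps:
r = 15 (r = Add(9, 6) = 15)
Function('G')(f, p) = Add(15, p) (Function('G')(f, p) = Add(p, 15) = Add(15, p))
Function('k')(m) = Mul(Rational(1, 2), Pow(m, -1)) (Function('k')(m) = Pow(Mul(2, m), -1) = Mul(Rational(1, 2), Pow(m, -1)))
Mul(Mul(Function('k')(1), Mul(Add(Add(3, -3), -4), 3)), Function('G')(7, 5)) = Mul(Mul(Mul(Rational(1, 2), Pow(1, -1)), Mul(Add(Add(3, -3), -4), 3)), Add(15, 5)) = Mul(Mul(Mul(Rational(1, 2), 1), Mul(Add(0, -4), 3)), 20) = Mul(Mul(Rational(1, 2), Mul(-4, 3)), 20) = Mul(Mul(Rational(1, 2), -12), 20) = Mul(-6, 20) = -120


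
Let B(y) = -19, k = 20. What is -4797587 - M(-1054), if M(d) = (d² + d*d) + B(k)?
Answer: -7019400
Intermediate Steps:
M(d) = -19 + 2*d² (M(d) = (d² + d*d) - 19 = (d² + d²) - 19 = 2*d² - 19 = -19 + 2*d²)
-4797587 - M(-1054) = -4797587 - (-19 + 2*(-1054)²) = -4797587 - (-19 + 2*1110916) = -4797587 - (-19 + 2221832) = -4797587 - 1*2221813 = -4797587 - 2221813 = -7019400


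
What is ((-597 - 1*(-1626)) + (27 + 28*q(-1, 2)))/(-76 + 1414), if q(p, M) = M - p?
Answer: 190/223 ≈ 0.85202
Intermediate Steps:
((-597 - 1*(-1626)) + (27 + 28*q(-1, 2)))/(-76 + 1414) = ((-597 - 1*(-1626)) + (27 + 28*(2 - 1*(-1))))/(-76 + 1414) = ((-597 + 1626) + (27 + 28*(2 + 1)))/1338 = (1029 + (27 + 28*3))*(1/1338) = (1029 + (27 + 84))*(1/1338) = (1029 + 111)*(1/1338) = 1140*(1/1338) = 190/223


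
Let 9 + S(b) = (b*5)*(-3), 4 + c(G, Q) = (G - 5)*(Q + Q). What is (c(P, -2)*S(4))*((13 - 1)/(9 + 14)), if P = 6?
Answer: 288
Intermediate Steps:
c(G, Q) = -4 + 2*Q*(-5 + G) (c(G, Q) = -4 + (G - 5)*(Q + Q) = -4 + (-5 + G)*(2*Q) = -4 + 2*Q*(-5 + G))
S(b) = -9 - 15*b (S(b) = -9 + (b*5)*(-3) = -9 + (5*b)*(-3) = -9 - 15*b)
(c(P, -2)*S(4))*((13 - 1)/(9 + 14)) = ((-4 - 10*(-2) + 2*6*(-2))*(-9 - 15*4))*((13 - 1)/(9 + 14)) = ((-4 + 20 - 24)*(-9 - 60))*(12/23) = (-8*(-69))*(12*(1/23)) = 552*(12/23) = 288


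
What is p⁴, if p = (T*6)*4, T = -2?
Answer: 5308416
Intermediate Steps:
p = -48 (p = -2*6*4 = -12*4 = -48)
p⁴ = (-48)⁴ = 5308416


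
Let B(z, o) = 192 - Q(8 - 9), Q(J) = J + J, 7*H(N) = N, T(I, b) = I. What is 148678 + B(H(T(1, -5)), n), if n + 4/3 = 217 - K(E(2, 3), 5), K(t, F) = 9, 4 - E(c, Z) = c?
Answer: 148872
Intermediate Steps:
E(c, Z) = 4 - c
H(N) = N/7
Q(J) = 2*J
n = 620/3 (n = -4/3 + (217 - 1*9) = -4/3 + (217 - 9) = -4/3 + 208 = 620/3 ≈ 206.67)
B(z, o) = 194 (B(z, o) = 192 - 2*(8 - 9) = 192 - 2*(-1) = 192 - 1*(-2) = 192 + 2 = 194)
148678 + B(H(T(1, -5)), n) = 148678 + 194 = 148872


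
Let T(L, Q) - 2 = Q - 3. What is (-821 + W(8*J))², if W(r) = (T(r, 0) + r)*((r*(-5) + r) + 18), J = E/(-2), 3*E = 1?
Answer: 62078641/81 ≈ 7.6640e+5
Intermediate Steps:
E = ⅓ (E = (⅓)*1 = ⅓ ≈ 0.33333)
T(L, Q) = -1 + Q (T(L, Q) = 2 + (Q - 3) = 2 + (-3 + Q) = -1 + Q)
J = -⅙ (J = (⅓)/(-2) = (⅓)*(-½) = -⅙ ≈ -0.16667)
W(r) = (-1 + r)*(18 - 4*r) (W(r) = ((-1 + 0) + r)*((r*(-5) + r) + 18) = (-1 + r)*((-5*r + r) + 18) = (-1 + r)*(-4*r + 18) = (-1 + r)*(18 - 4*r))
(-821 + W(8*J))² = (-821 + (-18 - 4*(8*(-⅙))² + 22*(8*(-⅙))))² = (-821 + (-18 - 4*(-4/3)² + 22*(-4/3)))² = (-821 + (-18 - 4*16/9 - 88/3))² = (-821 + (-18 - 64/9 - 88/3))² = (-821 - 490/9)² = (-7879/9)² = 62078641/81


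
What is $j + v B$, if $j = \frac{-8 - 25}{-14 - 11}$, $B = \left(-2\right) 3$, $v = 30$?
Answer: $- \frac{4467}{25} \approx -178.68$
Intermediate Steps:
$B = -6$
$j = \frac{33}{25}$ ($j = - \frac{33}{-25} = \left(-33\right) \left(- \frac{1}{25}\right) = \frac{33}{25} \approx 1.32$)
$j + v B = \frac{33}{25} + 30 \left(-6\right) = \frac{33}{25} - 180 = - \frac{4467}{25}$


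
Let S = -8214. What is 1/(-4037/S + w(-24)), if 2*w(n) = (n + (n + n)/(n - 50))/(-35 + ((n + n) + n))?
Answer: 878898/527863 ≈ 1.6650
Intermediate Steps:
w(n) = (n + 2*n/(-50 + n))/(2*(-35 + 3*n)) (w(n) = ((n + (n + n)/(n - 50))/(-35 + ((n + n) + n)))/2 = ((n + (2*n)/(-50 + n))/(-35 + (2*n + n)))/2 = ((n + 2*n/(-50 + n))/(-35 + 3*n))/2 = (n + 2*n/(-50 + n))/(2*(-35 + 3*n)))
1/(-4037/S + w(-24)) = 1/(-4037/(-8214) + (½)*(-24)*(-48 - 24)/(1750 - 185*(-24) + 3*(-24)²)) = 1/(-4037*(-1/8214) + (½)*(-24)*(-72)/(1750 + 4440 + 3*576)) = 1/(4037/8214 + (½)*(-24)*(-72)/(1750 + 4440 + 1728)) = 1/(4037/8214 + (½)*(-24)*(-72)/7918) = 1/(4037/8214 + (½)*(-24)*(1/7918)*(-72)) = 1/(4037/8214 + 432/3959) = 1/(527863/878898) = 878898/527863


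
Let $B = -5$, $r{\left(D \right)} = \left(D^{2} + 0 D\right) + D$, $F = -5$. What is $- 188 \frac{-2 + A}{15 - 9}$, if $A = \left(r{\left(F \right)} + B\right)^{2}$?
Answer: $- \frac{20962}{3} \approx -6987.3$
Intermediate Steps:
$r{\left(D \right)} = D + D^{2}$ ($r{\left(D \right)} = \left(D^{2} + 0\right) + D = D^{2} + D = D + D^{2}$)
$A = 225$ ($A = \left(- 5 \left(1 - 5\right) - 5\right)^{2} = \left(\left(-5\right) \left(-4\right) - 5\right)^{2} = \left(20 - 5\right)^{2} = 15^{2} = 225$)
$- 188 \frac{-2 + A}{15 - 9} = - 188 \frac{-2 + 225}{15 - 9} = - 188 \cdot \frac{223}{6} = - 188 \cdot 223 \cdot \frac{1}{6} = \left(-188\right) \frac{223}{6} = - \frac{20962}{3}$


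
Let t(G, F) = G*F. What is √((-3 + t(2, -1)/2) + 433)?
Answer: √429 ≈ 20.712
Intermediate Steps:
t(G, F) = F*G
√((-3 + t(2, -1)/2) + 433) = √((-3 - 1*2/2) + 433) = √((-3 - 2*½) + 433) = √((-3 - 1) + 433) = √(-4 + 433) = √429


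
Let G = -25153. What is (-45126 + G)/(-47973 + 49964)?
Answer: -6389/181 ≈ -35.298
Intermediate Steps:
(-45126 + G)/(-47973 + 49964) = (-45126 - 25153)/(-47973 + 49964) = -70279/1991 = -70279*1/1991 = -6389/181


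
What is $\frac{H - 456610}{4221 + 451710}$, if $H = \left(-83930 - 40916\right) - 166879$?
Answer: $- \frac{35635}{21711} \approx -1.6413$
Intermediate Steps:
$H = -291725$ ($H = \left(-83930 - 40916\right) - 166879 = -124846 - 166879 = -291725$)
$\frac{H - 456610}{4221 + 451710} = \frac{-291725 - 456610}{4221 + 451710} = - \frac{748335}{455931} = \left(-748335\right) \frac{1}{455931} = - \frac{35635}{21711}$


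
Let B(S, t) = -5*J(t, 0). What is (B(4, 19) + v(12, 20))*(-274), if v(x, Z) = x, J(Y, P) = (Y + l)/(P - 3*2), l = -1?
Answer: -7398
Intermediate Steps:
J(Y, P) = (-1 + Y)/(-6 + P) (J(Y, P) = (Y - 1)/(P - 3*2) = (-1 + Y)/(P - 6) = (-1 + Y)/(-6 + P))
B(S, t) = -5/6 + 5*t/6 (B(S, t) = -5*(-1 + t)/(-6 + 0) = -5*(-1 + t)/(-6) = -(-5)*(-1 + t)/6 = -5*(1/6 - t/6) = -5/6 + 5*t/6)
(B(4, 19) + v(12, 20))*(-274) = ((-5/6 + (5/6)*19) + 12)*(-274) = ((-5/6 + 95/6) + 12)*(-274) = (15 + 12)*(-274) = 27*(-274) = -7398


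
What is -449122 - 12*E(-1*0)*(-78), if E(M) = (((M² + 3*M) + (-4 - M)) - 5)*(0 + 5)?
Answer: -491242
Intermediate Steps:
E(M) = -45 + 5*M² + 10*M (E(M) = ((-4 + M² + 2*M) - 5)*5 = (-9 + M² + 2*M)*5 = -45 + 5*M² + 10*M)
-449122 - 12*E(-1*0)*(-78) = -449122 - 12*(-45 + 5*(-1*0)² + 10*(-1*0))*(-78) = -449122 - 12*(-45 + 5*0² + 10*0)*(-78) = -449122 - 12*(-45 + 5*0 + 0)*(-78) = -449122 - 12*(-45 + 0 + 0)*(-78) = -449122 - 12*(-45)*(-78) = -449122 + 540*(-78) = -449122 - 42120 = -491242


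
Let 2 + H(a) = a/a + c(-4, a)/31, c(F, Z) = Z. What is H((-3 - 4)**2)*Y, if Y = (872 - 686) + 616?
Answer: 14436/31 ≈ 465.68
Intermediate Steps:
H(a) = -1 + a/31 (H(a) = -2 + (a/a + a/31) = -2 + (1 + a*(1/31)) = -2 + (1 + a/31) = -1 + a/31)
Y = 802 (Y = 186 + 616 = 802)
H((-3 - 4)**2)*Y = (-1 + (-3 - 4)**2/31)*802 = (-1 + (1/31)*(-7)**2)*802 = (-1 + (1/31)*49)*802 = (-1 + 49/31)*802 = (18/31)*802 = 14436/31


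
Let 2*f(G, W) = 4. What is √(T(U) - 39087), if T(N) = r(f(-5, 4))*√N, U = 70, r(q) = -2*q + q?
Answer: √(-39087 - 2*√70) ≈ 197.75*I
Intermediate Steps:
f(G, W) = 2 (f(G, W) = (½)*4 = 2)
r(q) = -q
T(N) = -2*√N (T(N) = (-1*2)*√N = -2*√N)
√(T(U) - 39087) = √(-2*√70 - 39087) = √(-39087 - 2*√70)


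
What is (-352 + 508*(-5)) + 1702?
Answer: -1190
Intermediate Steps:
(-352 + 508*(-5)) + 1702 = (-352 - 2540) + 1702 = -2892 + 1702 = -1190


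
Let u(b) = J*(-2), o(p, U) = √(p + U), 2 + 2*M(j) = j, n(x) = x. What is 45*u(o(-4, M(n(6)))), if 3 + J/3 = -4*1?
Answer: 1890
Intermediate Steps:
M(j) = -1 + j/2
J = -21 (J = -9 + 3*(-4*1) = -9 + 3*(-4) = -9 - 12 = -21)
o(p, U) = √(U + p)
u(b) = 42 (u(b) = -21*(-2) = 42)
45*u(o(-4, M(n(6)))) = 45*42 = 1890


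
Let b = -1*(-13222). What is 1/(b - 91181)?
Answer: -1/77959 ≈ -1.2827e-5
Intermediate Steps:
b = 13222
1/(b - 91181) = 1/(13222 - 91181) = 1/(-77959) = -1/77959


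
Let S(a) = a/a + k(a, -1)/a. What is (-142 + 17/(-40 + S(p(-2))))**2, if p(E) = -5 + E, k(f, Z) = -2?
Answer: 1490037201/73441 ≈ 20289.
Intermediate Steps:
S(a) = 1 - 2/a (S(a) = a/a - 2/a = 1 - 2/a)
(-142 + 17/(-40 + S(p(-2))))**2 = (-142 + 17/(-40 + (-2 + (-5 - 2))/(-5 - 2)))**2 = (-142 + 17/(-40 + (-2 - 7)/(-7)))**2 = (-142 + 17/(-40 - 1/7*(-9)))**2 = (-142 + 17/(-40 + 9/7))**2 = (-142 + 17/(-271/7))**2 = (-142 + 17*(-7/271))**2 = (-142 - 119/271)**2 = (-38601/271)**2 = 1490037201/73441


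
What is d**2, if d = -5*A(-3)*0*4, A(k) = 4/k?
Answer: 0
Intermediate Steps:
d = 0 (d = -5*4/(-3)*0*4 = -5*4*(-1/3)*0*4 = -(-20)*0/3*4 = -5*0*4 = 0*4 = 0)
d**2 = 0**2 = 0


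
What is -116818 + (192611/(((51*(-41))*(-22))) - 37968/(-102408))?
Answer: -1348786644383/11546502 ≈ -1.1681e+5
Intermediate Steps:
-116818 + (192611/(((51*(-41))*(-22))) - 37968/(-102408)) = -116818 + (192611/((-2091*(-22))) - 37968*(-1/102408)) = -116818 + (192611/46002 + 1582/4267) = -116818 + 52626253/11546502 = -1348786644383/11546502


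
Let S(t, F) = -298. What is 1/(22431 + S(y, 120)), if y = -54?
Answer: 1/22133 ≈ 4.5181e-5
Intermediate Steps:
1/(22431 + S(y, 120)) = 1/(22431 - 298) = 1/22133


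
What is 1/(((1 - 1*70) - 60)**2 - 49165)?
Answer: -1/32524 ≈ -3.0747e-5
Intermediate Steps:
1/(((1 - 1*70) - 60)**2 - 49165) = 1/(((1 - 70) - 60)**2 - 49165) = 1/((-69 - 60)**2 - 49165) = 1/((-129)**2 - 49165) = 1/(16641 - 49165) = 1/(-32524) = -1/32524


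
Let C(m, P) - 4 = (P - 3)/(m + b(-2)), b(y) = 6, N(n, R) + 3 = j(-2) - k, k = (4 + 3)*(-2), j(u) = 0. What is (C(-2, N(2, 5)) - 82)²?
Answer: 5776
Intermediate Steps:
k = -14 (k = 7*(-2) = -14)
N(n, R) = 11 (N(n, R) = -3 + (0 - 1*(-14)) = -3 + (0 + 14) = -3 + 14 = 11)
C(m, P) = 4 + (-3 + P)/(6 + m) (C(m, P) = 4 + (P - 3)/(m + 6) = 4 + (-3 + P)/(6 + m))
(C(-2, N(2, 5)) - 82)² = ((21 + 11 + 4*(-2))/(6 - 2) - 82)² = ((21 + 11 - 8)/4 - 82)² = ((¼)*24 - 82)² = (6 - 82)² = (-76)² = 5776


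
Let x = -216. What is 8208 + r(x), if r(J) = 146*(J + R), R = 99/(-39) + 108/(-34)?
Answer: -5339886/221 ≈ -24162.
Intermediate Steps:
R = -1263/221 (R = 99*(-1/39) + 108*(-1/34) = -33/13 - 54/17 = -1263/221 ≈ -5.7149)
r(J) = -184398/221 + 146*J (r(J) = 146*(J - 1263/221) = 146*(-1263/221 + J) = -184398/221 + 146*J)
8208 + r(x) = 8208 + (-184398/221 + 146*(-216)) = 8208 + (-184398/221 - 31536) = 8208 - 7153854/221 = -5339886/221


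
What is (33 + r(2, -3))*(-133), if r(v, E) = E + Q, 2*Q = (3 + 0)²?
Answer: -9177/2 ≈ -4588.5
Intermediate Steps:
Q = 9/2 (Q = (3 + 0)²/2 = (½)*3² = (½)*9 = 9/2 ≈ 4.5000)
r(v, E) = 9/2 + E (r(v, E) = E + 9/2 = 9/2 + E)
(33 + r(2, -3))*(-133) = (33 + (9/2 - 3))*(-133) = (33 + 3/2)*(-133) = (69/2)*(-133) = -9177/2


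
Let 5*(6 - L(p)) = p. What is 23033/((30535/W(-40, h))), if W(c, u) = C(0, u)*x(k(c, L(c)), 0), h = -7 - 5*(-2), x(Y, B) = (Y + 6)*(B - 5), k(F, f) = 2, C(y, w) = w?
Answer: -17832/197 ≈ -90.518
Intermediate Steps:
L(p) = 6 - p/5
x(Y, B) = (-5 + B)*(6 + Y) (x(Y, B) = (6 + Y)*(-5 + B) = (-5 + B)*(6 + Y))
h = 3 (h = -7 + 10 = 3)
W(c, u) = -40*u (W(c, u) = u*(-30 - 5*2 + 6*0 + 0*2) = u*(-30 - 10 + 0 + 0) = u*(-40) = -40*u)
23033/((30535/W(-40, h))) = 23033/((30535/((-40*3)))) = 23033/((30535/(-120))) = 23033/((30535*(-1/120))) = 23033/(-6107/24) = 23033*(-24/6107) = -17832/197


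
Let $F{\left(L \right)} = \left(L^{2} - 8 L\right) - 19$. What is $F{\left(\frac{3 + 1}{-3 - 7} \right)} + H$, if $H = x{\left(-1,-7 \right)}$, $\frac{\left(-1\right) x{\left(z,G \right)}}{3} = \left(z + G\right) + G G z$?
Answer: $\frac{3884}{25} \approx 155.36$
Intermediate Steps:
$F{\left(L \right)} = -19 + L^{2} - 8 L$
$x{\left(z,G \right)} = - 3 G - 3 z - 3 z G^{2}$ ($x{\left(z,G \right)} = - 3 \left(\left(z + G\right) + G G z\right) = - 3 \left(\left(G + z\right) + G^{2} z\right) = - 3 \left(\left(G + z\right) + z G^{2}\right) = - 3 \left(G + z + z G^{2}\right) = - 3 G - 3 z - 3 z G^{2}$)
$H = 171$ ($H = \left(-3\right) \left(-7\right) - -3 - - 3 \left(-7\right)^{2} = 21 + 3 - \left(-3\right) 49 = 21 + 3 + 147 = 171$)
$F{\left(\frac{3 + 1}{-3 - 7} \right)} + H = \left(-19 + \left(\frac{3 + 1}{-3 - 7}\right)^{2} - 8 \frac{3 + 1}{-3 - 7}\right) + 171 = \left(-19 + \left(\frac{4}{-10}\right)^{2} - 8 \frac{4}{-10}\right) + 171 = \left(-19 + \left(4 \left(- \frac{1}{10}\right)\right)^{2} - 8 \cdot 4 \left(- \frac{1}{10}\right)\right) + 171 = \left(-19 + \left(- \frac{2}{5}\right)^{2} - - \frac{16}{5}\right) + 171 = \left(-19 + \frac{4}{25} + \frac{16}{5}\right) + 171 = - \frac{391}{25} + 171 = \frac{3884}{25}$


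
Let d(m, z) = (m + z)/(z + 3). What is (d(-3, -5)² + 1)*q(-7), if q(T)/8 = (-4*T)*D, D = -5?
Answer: -19040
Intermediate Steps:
q(T) = 160*T (q(T) = 8*(-4*T*(-5)) = 8*(20*T) = 160*T)
d(m, z) = (m + z)/(3 + z)
(d(-3, -5)² + 1)*q(-7) = (((-3 - 5)/(3 - 5))² + 1)*(160*(-7)) = ((-8/(-2))² + 1)*(-1120) = ((-½*(-8))² + 1)*(-1120) = (4² + 1)*(-1120) = (16 + 1)*(-1120) = 17*(-1120) = -19040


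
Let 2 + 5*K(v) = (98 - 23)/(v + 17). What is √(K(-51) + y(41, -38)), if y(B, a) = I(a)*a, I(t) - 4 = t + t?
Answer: √79046090/170 ≈ 52.299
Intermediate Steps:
I(t) = 4 + 2*t (I(t) = 4 + (t + t) = 4 + 2*t)
y(B, a) = a*(4 + 2*a) (y(B, a) = (4 + 2*a)*a = a*(4 + 2*a))
K(v) = -⅖ + 15/(17 + v) (K(v) = -⅖ + ((98 - 23)/(v + 17))/5 = -⅖ + (75/(17 + v))/5 = -⅖ + 15/(17 + v))
√(K(-51) + y(41, -38)) = √((41 - 2*(-51))/(5*(17 - 51)) + 2*(-38)*(2 - 38)) = √((⅕)*(41 + 102)/(-34) + 2*(-38)*(-36)) = √((⅕)*(-1/34)*143 + 2736) = √(-143/170 + 2736) = √(464977/170) = √79046090/170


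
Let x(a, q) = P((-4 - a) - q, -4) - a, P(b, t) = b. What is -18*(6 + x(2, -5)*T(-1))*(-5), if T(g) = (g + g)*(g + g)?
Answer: -540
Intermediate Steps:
T(g) = 4*g**2 (T(g) = (2*g)*(2*g) = 4*g**2)
x(a, q) = -4 - q - 2*a (x(a, q) = ((-4 - a) - q) - a = (-4 - a - q) - a = -4 - q - 2*a)
-18*(6 + x(2, -5)*T(-1))*(-5) = -18*(6 + (-4 - 1*(-5) - 2*2)*(4*(-1)**2))*(-5) = -18*(6 + (-4 + 5 - 4)*(4*1))*(-5) = -18*(6 - 3*4)*(-5) = -18*(6 - 12)*(-5) = -18*(-6)*(-5) = 108*(-5) = -540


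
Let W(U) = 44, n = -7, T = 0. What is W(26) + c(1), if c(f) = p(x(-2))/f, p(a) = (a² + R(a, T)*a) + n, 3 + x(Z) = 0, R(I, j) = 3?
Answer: 37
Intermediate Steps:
x(Z) = -3 (x(Z) = -3 + 0 = -3)
p(a) = -7 + a² + 3*a (p(a) = (a² + 3*a) - 7 = -7 + a² + 3*a)
c(f) = -7/f (c(f) = (-7 + (-3)² + 3*(-3))/f = (-7 + 9 - 9)/f = -7/f)
W(26) + c(1) = 44 - 7/1 = 44 - 7*1 = 44 - 7 = 37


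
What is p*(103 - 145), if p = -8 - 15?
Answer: 966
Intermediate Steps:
p = -23
p*(103 - 145) = -23*(103 - 145) = -23*(-42) = 966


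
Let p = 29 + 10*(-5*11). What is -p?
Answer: 521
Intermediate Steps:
p = -521 (p = 29 + 10*(-55) = 29 - 550 = -521)
-p = -1*(-521) = 521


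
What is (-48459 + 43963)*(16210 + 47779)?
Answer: -287694544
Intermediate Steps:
(-48459 + 43963)*(16210 + 47779) = -4496*63989 = -287694544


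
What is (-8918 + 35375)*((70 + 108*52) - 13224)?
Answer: -199432866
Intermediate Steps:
(-8918 + 35375)*((70 + 108*52) - 13224) = 26457*((70 + 5616) - 13224) = 26457*(5686 - 13224) = 26457*(-7538) = -199432866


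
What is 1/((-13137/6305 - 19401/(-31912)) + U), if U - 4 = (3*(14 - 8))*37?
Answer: 201205160/134510552561 ≈ 0.0014958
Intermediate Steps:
U = 670 (U = 4 + (3*(14 - 8))*37 = 4 + (3*6)*37 = 4 + 18*37 = 4 + 666 = 670)
1/((-13137/6305 - 19401/(-31912)) + U) = 1/((-13137/6305 - 19401/(-31912)) + 670) = 1/((-13137*1/6305 - 19401*(-1/31912)) + 670) = 1/((-13137/6305 + 19401/31912) + 670) = 1/(-296904639/201205160 + 670) = 1/(134510552561/201205160) = 201205160/134510552561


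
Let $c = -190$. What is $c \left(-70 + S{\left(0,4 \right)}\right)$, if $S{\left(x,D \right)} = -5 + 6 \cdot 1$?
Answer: $13110$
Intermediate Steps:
$S{\left(x,D \right)} = 1$ ($S{\left(x,D \right)} = -5 + 6 = 1$)
$c \left(-70 + S{\left(0,4 \right)}\right) = - 190 \left(-70 + 1\right) = \left(-190\right) \left(-69\right) = 13110$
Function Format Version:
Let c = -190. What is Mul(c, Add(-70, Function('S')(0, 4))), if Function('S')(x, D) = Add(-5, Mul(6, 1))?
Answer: 13110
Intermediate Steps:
Function('S')(x, D) = 1 (Function('S')(x, D) = Add(-5, 6) = 1)
Mul(c, Add(-70, Function('S')(0, 4))) = Mul(-190, Add(-70, 1)) = Mul(-190, -69) = 13110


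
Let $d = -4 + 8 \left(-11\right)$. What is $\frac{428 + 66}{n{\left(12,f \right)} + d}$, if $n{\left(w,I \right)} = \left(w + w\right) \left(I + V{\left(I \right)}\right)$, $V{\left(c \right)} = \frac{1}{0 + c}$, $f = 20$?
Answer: $\frac{1235}{973} \approx 1.2693$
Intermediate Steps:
$d = -92$ ($d = -4 - 88 = -92$)
$V{\left(c \right)} = \frac{1}{c}$
$n{\left(w,I \right)} = 2 w \left(I + \frac{1}{I}\right)$ ($n{\left(w,I \right)} = \left(w + w\right) \left(I + \frac{1}{I}\right) = 2 w \left(I + \frac{1}{I}\right)$)
$\frac{428 + 66}{n{\left(12,f \right)} + d} = \frac{428 + 66}{2 \cdot 12 \cdot \frac{1}{20} \left(1 + 20^{2}\right) - 92} = \frac{494}{2 \cdot 12 \cdot \frac{1}{20} \left(1 + 400\right) - 92} = \frac{494}{2 \cdot 12 \cdot \frac{1}{20} \cdot 401 - 92} = \frac{494}{\frac{2406}{5} - 92} = \frac{494}{\frac{1946}{5}} = 494 \cdot \frac{5}{1946} = \frac{1235}{973}$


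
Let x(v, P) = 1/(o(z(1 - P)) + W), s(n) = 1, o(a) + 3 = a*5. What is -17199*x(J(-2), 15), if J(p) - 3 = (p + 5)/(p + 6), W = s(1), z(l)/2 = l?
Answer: 17199/142 ≈ 121.12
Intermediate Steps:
z(l) = 2*l
o(a) = -3 + 5*a (o(a) = -3 + a*5 = -3 + 5*a)
W = 1
J(p) = 3 + (5 + p)/(6 + p) (J(p) = 3 + (p + 5)/(p + 6) = 3 + (5 + p)/(6 + p))
x(v, P) = 1/(8 - 10*P) (x(v, P) = 1/((-3 + 5*(2*(1 - P))) + 1) = 1/((-3 + 5*(2 - 2*P)) + 1) = 1/((-3 + (10 - 10*P)) + 1) = 1/((7 - 10*P) + 1) = 1/(8 - 10*P))
-17199*x(J(-2), 15) = -(-17199)/(-8 + 10*15) = -(-17199)/(-8 + 150) = -(-17199)/142 = -17199*(-1/142) = 17199/142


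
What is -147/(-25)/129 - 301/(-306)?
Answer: 338569/328950 ≈ 1.0292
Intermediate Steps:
-147/(-25)/129 - 301/(-306) = -147*(-1/25)*(1/129) - 301*(-1/306) = (147/25)*(1/129) + 301/306 = 49/1075 + 301/306 = 338569/328950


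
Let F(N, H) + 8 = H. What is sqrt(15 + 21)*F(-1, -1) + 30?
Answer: -24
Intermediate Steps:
F(N, H) = -8 + H
sqrt(15 + 21)*F(-1, -1) + 30 = sqrt(15 + 21)*(-8 - 1) + 30 = sqrt(36)*(-9) + 30 = 6*(-9) + 30 = -54 + 30 = -24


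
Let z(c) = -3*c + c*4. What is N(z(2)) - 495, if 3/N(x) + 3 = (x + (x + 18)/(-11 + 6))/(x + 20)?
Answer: -16863/34 ≈ -495.97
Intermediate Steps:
z(c) = c (z(c) = -3*c + 4*c = c)
N(x) = 3/(-3 + (-18/5 + 4*x/5)/(20 + x)) (N(x) = 3/(-3 + (x + (x + 18)/(-11 + 6))/(x + 20)) = 3/(-3 + (x + (18 + x)/(-5))/(20 + x)) = 3/(-3 + (x + (18 + x)*(-1/5))/(20 + x)) = 3/(-3 + (x + (-18/5 - x/5))/(20 + x)) = 3/(-3 + (-18/5 + 4*x/5)/(20 + x)))
N(z(2)) - 495 = 15*(-20 - 1*2)/(318 + 11*2) - 495 = 15*(-20 - 2)/(318 + 22) - 495 = 15*(-22)/340 - 495 = 15*(1/340)*(-22) - 495 = -33/34 - 495 = -16863/34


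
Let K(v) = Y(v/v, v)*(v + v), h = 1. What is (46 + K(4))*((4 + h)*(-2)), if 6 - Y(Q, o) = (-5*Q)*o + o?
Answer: -2220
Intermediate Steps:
Y(Q, o) = 6 - o + 5*Q*o (Y(Q, o) = 6 - ((-5*Q)*o + o) = 6 - (-5*Q*o + o) = 6 - (o - 5*Q*o) = 6 + (-o + 5*Q*o) = 6 - o + 5*Q*o)
K(v) = 2*v*(6 + 4*v) (K(v) = (6 - v + 5*(v/v)*v)*(v + v) = (6 - v + 5*1*v)*(2*v) = (6 - v + 5*v)*(2*v) = (6 + 4*v)*(2*v) = 2*v*(6 + 4*v))
(46 + K(4))*((4 + h)*(-2)) = (46 + 4*4*(3 + 2*4))*((4 + 1)*(-2)) = (46 + 4*4*(3 + 8))*(5*(-2)) = (46 + 4*4*11)*(-10) = (46 + 176)*(-10) = 222*(-10) = -2220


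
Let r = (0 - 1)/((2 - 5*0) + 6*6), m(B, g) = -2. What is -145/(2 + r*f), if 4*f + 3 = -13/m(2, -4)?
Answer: -44080/601 ≈ -73.344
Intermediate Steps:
f = 7/8 (f = -3/4 + (-13/(-2))/4 = -3/4 + (-13*(-1/2))/4 = -3/4 + (1/4)*(13/2) = -3/4 + 13/8 = 7/8 ≈ 0.87500)
r = -1/38 (r = -1/((2 + 0) + 36) = -1/(2 + 36) = -1/38 ≈ -0.026316)
-145/(2 + r*f) = -145/(2 - 1/38*7/8) = -145/(2 - 7/304) = -145/601/304 = -145*304/601 = -44080/601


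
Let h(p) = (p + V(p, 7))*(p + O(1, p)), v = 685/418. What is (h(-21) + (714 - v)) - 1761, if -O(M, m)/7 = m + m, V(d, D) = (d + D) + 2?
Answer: -4204093/418 ≈ -10058.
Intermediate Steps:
v = 685/418 (v = 685*(1/418) = 685/418 ≈ 1.6388)
V(d, D) = 2 + D + d (V(d, D) = (D + d) + 2 = 2 + D + d)
O(M, m) = -14*m (O(M, m) = -7*(m + m) = -14*m)
h(p) = -13*p*(9 + 2*p) (h(p) = (p + (2 + 7 + p))*(p - 14*p) = (p + (9 + p))*(-13*p) = (9 + 2*p)*(-13*p) = -13*p*(9 + 2*p))
(h(-21) + (714 - v)) - 1761 = (13*(-21)*(-9 - 2*(-21)) + (714 - 1*685/418)) - 1761 = (13*(-21)*(-9 + 42) + (714 - 685/418)) - 1761 = (13*(-21)*33 + 297767/418) - 1761 = (-9009 + 297767/418) - 1761 = -3467995/418 - 1761 = -4204093/418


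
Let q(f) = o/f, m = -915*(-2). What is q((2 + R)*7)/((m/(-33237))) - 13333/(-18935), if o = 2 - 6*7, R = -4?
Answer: -59124077/1155035 ≈ -51.188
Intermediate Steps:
m = 1830
o = -40 (o = 2 - 42 = -40)
q(f) = -40/f
q((2 + R)*7)/((m/(-33237))) - 13333/(-18935) = (-40*1/(7*(2 - 4)))/((1830/(-33237))) - 13333/(-18935) = (-40/((-2*7)))/((1830*(-1/33237))) - 13333*(-1/18935) = (-40/(-14))/(-610/11079) + 13333/18935 = -40*(-1/14)*(-11079/610) + 13333/18935 = (20/7)*(-11079/610) + 13333/18935 = -22158/427 + 13333/18935 = -59124077/1155035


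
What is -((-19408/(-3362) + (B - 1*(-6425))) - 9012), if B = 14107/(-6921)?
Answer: 30054230470/11634201 ≈ 2583.3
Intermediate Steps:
B = -14107/6921 (B = 14107*(-1/6921) = -14107/6921 ≈ -2.0383)
-((-19408/(-3362) + (B - 1*(-6425))) - 9012) = -((-19408/(-3362) + (-14107/6921 - 1*(-6425))) - 9012) = -((-19408*(-1/3362) + (-14107/6921 + 6425)) - 9012) = -((9704/1681 + 44453318/6921) - 9012) = -(74793188942/11634201 - 9012) = -1*(-30054230470/11634201) = 30054230470/11634201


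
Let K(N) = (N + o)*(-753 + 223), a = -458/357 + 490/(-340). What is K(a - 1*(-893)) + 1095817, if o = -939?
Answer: 400425754/357 ≈ 1.1216e+6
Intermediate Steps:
a = -1945/714 (a = -458*1/357 + 490*(-1/340) = -458/357 - 49/34 = -1945/714 ≈ -2.7241)
K(N) = 497670 - 530*N (K(N) = (N - 939)*(-753 + 223) = (-939 + N)*(-530) = 497670 - 530*N)
K(a - 1*(-893)) + 1095817 = (497670 - 530*(-1945/714 - 1*(-893))) + 1095817 = (497670 - 530*(-1945/714 + 893)) + 1095817 = (497670 - 530*635657/714) + 1095817 = (497670 - 168449105/357) + 1095817 = 9219085/357 + 1095817 = 400425754/357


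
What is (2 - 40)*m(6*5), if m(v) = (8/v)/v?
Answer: -76/225 ≈ -0.33778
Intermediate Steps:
m(v) = 8/v²
(2 - 40)*m(6*5) = (2 - 40)*(8/(6*5)²) = -304/30² = -304/900 = -38*2/225 = -76/225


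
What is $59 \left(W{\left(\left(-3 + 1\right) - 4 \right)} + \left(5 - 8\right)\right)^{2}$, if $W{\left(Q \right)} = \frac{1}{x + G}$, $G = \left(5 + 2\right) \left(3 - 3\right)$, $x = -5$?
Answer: $\frac{15104}{25} \approx 604.16$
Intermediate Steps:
$G = 0$ ($G = 7 \cdot 0 = 0$)
$W{\left(Q \right)} = - \frac{1}{5}$ ($W{\left(Q \right)} = \frac{1}{-5 + 0} = \frac{1}{-5} = - \frac{1}{5}$)
$59 \left(W{\left(\left(-3 + 1\right) - 4 \right)} + \left(5 - 8\right)\right)^{2} = 59 \left(- \frac{1}{5} + \left(5 - 8\right)\right)^{2} = 59 \left(- \frac{1}{5} - 3\right)^{2} = 59 \left(- \frac{16}{5}\right)^{2} = 59 \cdot \frac{256}{25} = \frac{15104}{25}$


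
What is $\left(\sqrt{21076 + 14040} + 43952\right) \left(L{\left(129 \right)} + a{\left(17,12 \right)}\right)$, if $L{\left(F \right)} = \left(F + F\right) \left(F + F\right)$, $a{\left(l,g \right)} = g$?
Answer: $2926148352 + 133152 \sqrt{8779} \approx 2.9386 \cdot 10^{9}$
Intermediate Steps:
$L{\left(F \right)} = 4 F^{2}$ ($L{\left(F \right)} = 2 F 2 F = 4 F^{2}$)
$\left(\sqrt{21076 + 14040} + 43952\right) \left(L{\left(129 \right)} + a{\left(17,12 \right)}\right) = \left(\sqrt{21076 + 14040} + 43952\right) \left(4 \cdot 129^{2} + 12\right) = \left(\sqrt{35116} + 43952\right) \left(4 \cdot 16641 + 12\right) = \left(2 \sqrt{8779} + 43952\right) \left(66564 + 12\right) = \left(43952 + 2 \sqrt{8779}\right) 66576 = 2926148352 + 133152 \sqrt{8779}$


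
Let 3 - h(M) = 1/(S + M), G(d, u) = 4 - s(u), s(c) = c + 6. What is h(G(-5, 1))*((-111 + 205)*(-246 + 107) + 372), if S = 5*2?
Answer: -253880/7 ≈ -36269.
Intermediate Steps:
s(c) = 6 + c
S = 10
G(d, u) = -2 - u (G(d, u) = 4 - (6 + u) = 4 + (-6 - u) = -2 - u)
h(M) = 3 - 1/(10 + M)
h(G(-5, 1))*((-111 + 205)*(-246 + 107) + 372) = ((29 + 3*(-2 - 1*1))/(10 + (-2 - 1*1)))*((-111 + 205)*(-246 + 107) + 372) = ((29 + 3*(-2 - 1))/(10 + (-2 - 1)))*(94*(-139) + 372) = ((29 + 3*(-3))/(10 - 3))*(-13066 + 372) = ((29 - 9)/7)*(-12694) = ((⅐)*20)*(-12694) = (20/7)*(-12694) = -253880/7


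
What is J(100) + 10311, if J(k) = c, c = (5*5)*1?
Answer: 10336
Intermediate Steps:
c = 25 (c = 25*1 = 25)
J(k) = 25
J(100) + 10311 = 25 + 10311 = 10336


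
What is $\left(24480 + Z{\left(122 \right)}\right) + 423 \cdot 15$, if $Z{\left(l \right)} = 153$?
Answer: $30978$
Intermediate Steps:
$\left(24480 + Z{\left(122 \right)}\right) + 423 \cdot 15 = \left(24480 + 153\right) + 423 \cdot 15 = 24633 + 6345 = 30978$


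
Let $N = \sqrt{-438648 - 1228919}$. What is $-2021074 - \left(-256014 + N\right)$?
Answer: $-1765060 - i \sqrt{1667567} \approx -1.7651 \cdot 10^{6} - 1291.3 i$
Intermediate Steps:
$N = i \sqrt{1667567}$ ($N = \sqrt{-1667567} = i \sqrt{1667567} \approx 1291.3 i$)
$-2021074 - \left(-256014 + N\right) = -2021074 + \left(256014 - i \sqrt{1667567}\right) = -1765060 - i \sqrt{1667567}$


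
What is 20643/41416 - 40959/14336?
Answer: -175052487/74217472 ≈ -2.3586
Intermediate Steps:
20643/41416 - 40959/14336 = -175052487/74217472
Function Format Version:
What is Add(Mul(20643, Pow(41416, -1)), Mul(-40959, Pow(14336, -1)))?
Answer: Rational(-175052487, 74217472) ≈ -2.3586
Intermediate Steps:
Add(Mul(20643, Pow(41416, -1)), Mul(-40959, Pow(14336, -1))) = Add(Mul(20643, Rational(1, 41416)), Mul(-40959, Rational(1, 14336))) = Add(Rational(20643, 41416), Rational(-40959, 14336)) = Rational(-175052487, 74217472)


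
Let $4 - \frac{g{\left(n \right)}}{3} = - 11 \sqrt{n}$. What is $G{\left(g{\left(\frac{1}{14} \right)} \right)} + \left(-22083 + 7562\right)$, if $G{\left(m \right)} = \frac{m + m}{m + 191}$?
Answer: $- \frac{8361663047}{575837} + \frac{12606 \sqrt{14}}{575837} \approx -14521.0$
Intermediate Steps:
$g{\left(n \right)} = 12 + 33 \sqrt{n}$ ($g{\left(n \right)} = 12 - 3 \left(- 11 \sqrt{n}\right) = 12 + 33 \sqrt{n}$)
$G{\left(m \right)} = \frac{2 m}{191 + m}$
$G{\left(g{\left(\frac{1}{14} \right)} \right)} + \left(-22083 + 7562\right) = \frac{2 \left(12 + 33 \sqrt{\frac{1}{14}}\right)}{191 + \left(12 + 33 \sqrt{\frac{1}{14}}\right)} + \left(-22083 + 7562\right) = \frac{2 \left(12 + \frac{33}{\sqrt{14}}\right)}{191 + \left(12 + \frac{33}{\sqrt{14}}\right)} - 14521 = \frac{2 \left(12 + 33 \frac{\sqrt{14}}{14}\right)}{191 + \left(12 + 33 \frac{\sqrt{14}}{14}\right)} - 14521 = \frac{2 \left(12 + \frac{33 \sqrt{14}}{14}\right)}{191 + \left(12 + \frac{33 \sqrt{14}}{14}\right)} - 14521 = \frac{2 \left(12 + \frac{33 \sqrt{14}}{14}\right)}{203 + \frac{33 \sqrt{14}}{14}} - 14521 = -14521 + \frac{2 \left(12 + \frac{33 \sqrt{14}}{14}\right)}{203 + \frac{33 \sqrt{14}}{14}}$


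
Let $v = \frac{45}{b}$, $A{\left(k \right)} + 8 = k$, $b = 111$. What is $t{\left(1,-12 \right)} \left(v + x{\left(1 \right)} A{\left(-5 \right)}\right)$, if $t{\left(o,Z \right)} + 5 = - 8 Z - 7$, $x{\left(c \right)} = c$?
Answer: $- \frac{39144}{37} \approx -1057.9$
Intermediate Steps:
$A{\left(k \right)} = -8 + k$
$t{\left(o,Z \right)} = -12 - 8 Z$ ($t{\left(o,Z \right)} = -5 - \left(7 + 8 Z\right) = -12 - 8 Z$)
$v = \frac{15}{37}$ ($v = \frac{45}{111} = 45 \cdot \frac{1}{111} = \frac{15}{37} \approx 0.40541$)
$t{\left(1,-12 \right)} \left(v + x{\left(1 \right)} A{\left(-5 \right)}\right) = \left(-12 - -96\right) \left(\frac{15}{37} + 1 \left(-8 - 5\right)\right) = \left(-12 + 96\right) \left(\frac{15}{37} + 1 \left(-13\right)\right) = 84 \left(\frac{15}{37} - 13\right) = 84 \left(- \frac{466}{37}\right) = - \frac{39144}{37}$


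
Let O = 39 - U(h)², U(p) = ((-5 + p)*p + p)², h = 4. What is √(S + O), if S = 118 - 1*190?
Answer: I*√33 ≈ 5.7446*I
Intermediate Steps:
U(p) = (p + p*(-5 + p))² (U(p) = (p*(-5 + p) + p)² = (p + p*(-5 + p))²)
S = -72 (S = 118 - 190 = -72)
O = 39 (O = 39 - (4²*(-4 + 4)²)² = 39 - (16*0²)² = 39 - (16*0)² = 39 - 1*0² = 39 - 1*0 = 39 + 0 = 39)
√(S + O) = √(-72 + 39) = √(-33) = I*√33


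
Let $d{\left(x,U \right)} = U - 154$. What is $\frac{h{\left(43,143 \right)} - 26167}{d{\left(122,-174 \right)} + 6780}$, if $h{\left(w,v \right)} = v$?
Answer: $- \frac{6506}{1613} \approx -4.0335$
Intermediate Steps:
$d{\left(x,U \right)} = -154 + U$
$\frac{h{\left(43,143 \right)} - 26167}{d{\left(122,-174 \right)} + 6780} = \frac{143 - 26167}{\left(-154 - 174\right) + 6780} = - \frac{26024}{-328 + 6780} = - \frac{26024}{6452} = \left(-26024\right) \frac{1}{6452} = - \frac{6506}{1613}$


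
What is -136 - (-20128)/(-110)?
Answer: -17544/55 ≈ -318.98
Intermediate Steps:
-136 - (-20128)/(-110) = -136 - (-20128)*(-1)/110 = -136 - 136*74/55 = -136 - 10064/55 = -17544/55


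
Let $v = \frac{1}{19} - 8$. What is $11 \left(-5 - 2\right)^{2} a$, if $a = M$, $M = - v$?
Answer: $\frac{81389}{19} \approx 4283.6$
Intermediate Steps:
$v = - \frac{151}{19}$ ($v = \frac{1}{19} - 8 = - \frac{151}{19} \approx -7.9474$)
$M = \frac{151}{19}$ ($M = \left(-1\right) \left(- \frac{151}{19}\right) = \frac{151}{19} \approx 7.9474$)
$a = \frac{151}{19} \approx 7.9474$
$11 \left(-5 - 2\right)^{2} a = 11 \left(-5 - 2\right)^{2} \cdot \frac{151}{19} = 11 \left(-7\right)^{2} \cdot \frac{151}{19} = 11 \cdot 49 \cdot \frac{151}{19} = 539 \cdot \frac{151}{19} = \frac{81389}{19}$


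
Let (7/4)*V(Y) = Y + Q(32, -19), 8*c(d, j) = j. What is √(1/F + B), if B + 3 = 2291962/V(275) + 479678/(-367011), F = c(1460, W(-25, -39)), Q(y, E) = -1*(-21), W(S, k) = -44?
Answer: √59702401949853724567/66388212 ≈ 116.39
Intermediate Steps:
Q(y, E) = 21
c(d, j) = j/8
F = -11/2 (F = (⅛)*(-44) = -11/2 ≈ -5.5000)
V(Y) = 12 + 4*Y/7 (V(Y) = 4*(Y + 21)/7 = 4*(21 + Y)/7 = 12 + 4*Y/7)
B = 2943177648625/217270512 (B = -3 + (2291962/(12 + (4/7)*275) + 479678/(-367011)) = -3 + (2291962/(12 + 1100/7) + 479678*(-1/367011)) = -3 + (2291962/(1184/7) - 479678/367011) = -3 + (2291962*(7/1184) - 479678/367011) = -3 + (8021867/592 - 479678/367011) = -3 + 2943829460161/217270512 = 2943177648625/217270512 ≈ 13546.)
√(1/F + B) = √(1/(-11/2) + 2943177648625/217270512) = √(-2/11 + 2943177648625/217270512) = √(32374519593851/2389975632) = √59702401949853724567/66388212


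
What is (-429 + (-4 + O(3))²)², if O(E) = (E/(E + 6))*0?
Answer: 170569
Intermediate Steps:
O(E) = 0 (O(E) = (E/(6 + E))*0 = 0)
(-429 + (-4 + O(3))²)² = (-429 + (-4 + 0)²)² = (-429 + (-4)²)² = (-429 + 16)² = (-413)² = 170569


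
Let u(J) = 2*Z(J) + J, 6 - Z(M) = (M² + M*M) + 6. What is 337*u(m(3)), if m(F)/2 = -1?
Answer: -6066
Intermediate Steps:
Z(M) = -2*M² (Z(M) = 6 - ((M² + M*M) + 6) = 6 - ((M² + M²) + 6) = 6 - (2*M² + 6) = 6 - (6 + 2*M²) = 6 + (-6 - 2*M²) = -2*M²)
m(F) = -2 (m(F) = 2*(-1) = -2)
u(J) = J - 4*J² (u(J) = 2*(-2*J²) + J = -4*J² + J = J - 4*J²)
337*u(m(3)) = 337*(-2*(1 - 4*(-2))) = 337*(-2*(1 + 8)) = 337*(-2*9) = 337*(-18) = -6066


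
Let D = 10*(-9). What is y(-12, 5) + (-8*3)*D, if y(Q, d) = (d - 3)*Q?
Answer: 2136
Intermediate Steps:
D = -90
y(Q, d) = Q*(-3 + d) (y(Q, d) = (-3 + d)*Q = Q*(-3 + d))
y(-12, 5) + (-8*3)*D = -12*(-3 + 5) - 8*3*(-90) = -12*2 - 24*(-90) = -24 + 2160 = 2136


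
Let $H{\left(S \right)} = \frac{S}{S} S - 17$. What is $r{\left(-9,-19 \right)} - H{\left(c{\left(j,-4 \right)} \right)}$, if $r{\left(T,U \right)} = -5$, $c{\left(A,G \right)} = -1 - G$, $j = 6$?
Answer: $9$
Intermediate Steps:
$H{\left(S \right)} = -17 + S$ ($H{\left(S \right)} = 1 S - 17 = S - 17 = -17 + S$)
$r{\left(-9,-19 \right)} - H{\left(c{\left(j,-4 \right)} \right)} = -5 - \left(-17 - -3\right) = -5 - \left(-17 + \left(-1 + 4\right)\right) = -5 - \left(-17 + 3\right) = -5 - -14 = -5 + 14 = 9$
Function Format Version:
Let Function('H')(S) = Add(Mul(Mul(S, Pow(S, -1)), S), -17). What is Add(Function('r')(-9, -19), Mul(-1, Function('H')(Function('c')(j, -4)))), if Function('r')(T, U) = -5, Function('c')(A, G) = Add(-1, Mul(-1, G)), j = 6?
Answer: 9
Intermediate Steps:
Function('H')(S) = Add(-17, S) (Function('H')(S) = Add(Mul(1, S), -17) = Add(S, -17) = Add(-17, S))
Add(Function('r')(-9, -19), Mul(-1, Function('H')(Function('c')(j, -4)))) = Add(-5, Mul(-1, Add(-17, Add(-1, Mul(-1, -4))))) = Add(-5, Mul(-1, Add(-17, Add(-1, 4)))) = Add(-5, Mul(-1, Add(-17, 3))) = Add(-5, Mul(-1, -14)) = Add(-5, 14) = 9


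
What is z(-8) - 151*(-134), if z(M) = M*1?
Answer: 20226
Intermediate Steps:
z(M) = M
z(-8) - 151*(-134) = -8 - 151*(-134) = -8 + 20234 = 20226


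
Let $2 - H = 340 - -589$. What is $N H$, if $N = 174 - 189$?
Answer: $13905$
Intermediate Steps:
$H = -927$ ($H = 2 - \left(340 - -589\right) = 2 - \left(340 + 589\right) = 2 - 929 = -927$)
$N = -15$
$N H = \left(-15\right) \left(-927\right) = 13905$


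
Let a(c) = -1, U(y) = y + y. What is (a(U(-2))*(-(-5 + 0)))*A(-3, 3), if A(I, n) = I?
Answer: 15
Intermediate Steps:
U(y) = 2*y
(a(U(-2))*(-(-5 + 0)))*A(-3, 3) = -(-1)*(-5 + 0)*(-3) = -(-1)*(-5)*(-3) = -1*5*(-3) = -5*(-3) = 15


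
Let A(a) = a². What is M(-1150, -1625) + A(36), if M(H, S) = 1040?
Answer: 2336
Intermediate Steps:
M(-1150, -1625) + A(36) = 1040 + 36² = 1040 + 1296 = 2336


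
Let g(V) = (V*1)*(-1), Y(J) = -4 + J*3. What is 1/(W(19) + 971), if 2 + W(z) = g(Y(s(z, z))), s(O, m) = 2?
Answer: 1/967 ≈ 0.0010341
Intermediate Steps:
Y(J) = -4 + 3*J
g(V) = -V (g(V) = V*(-1) = -V)
W(z) = -4 (W(z) = -2 - (-4 + 3*2) = -2 - (-4 + 6) = -2 - 1*2 = -2 - 2 = -4)
1/(W(19) + 971) = 1/(-4 + 971) = 1/967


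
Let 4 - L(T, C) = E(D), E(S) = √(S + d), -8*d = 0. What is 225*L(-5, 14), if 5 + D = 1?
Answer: 900 - 450*I ≈ 900.0 - 450.0*I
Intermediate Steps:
d = 0 (d = -⅛*0 = 0)
D = -4 (D = -5 + 1 = -4)
E(S) = √S (E(S) = √(S + 0) = √S)
L(T, C) = 4 - 2*I (L(T, C) = 4 - √(-4) = 4 - 2*I)
225*L(-5, 14) = 225*(4 - 2*I) = 900 - 450*I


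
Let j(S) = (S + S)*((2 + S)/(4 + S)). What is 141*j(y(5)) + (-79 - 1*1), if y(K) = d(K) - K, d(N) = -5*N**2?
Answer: -783760/21 ≈ -37322.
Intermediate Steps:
y(K) = -K - 5*K**2 (y(K) = -5*K**2 - K = -K - 5*K**2)
j(S) = 2*S*(2 + S)/(4 + S) (j(S) = (2*S)*((2 + S)/(4 + S)) = 2*S*(2 + S)/(4 + S))
141*j(y(5)) + (-79 - 1*1) = 141*(2*(5*(-1 - 5*5))*(2 + 5*(-1 - 5*5))/(4 + 5*(-1 - 5*5))) + (-79 - 1*1) = 141*(2*(5*(-1 - 25))*(2 + 5*(-1 - 25))/(4 + 5*(-1 - 25))) + (-79 - 1) = 141*(2*(5*(-26))*(2 + 5*(-26))/(4 + 5*(-26))) - 80 = 141*(2*(-130)*(2 - 130)/(4 - 130)) - 80 = 141*(2*(-130)*(-128)/(-126)) - 80 = 141*(2*(-130)*(-1/126)*(-128)) - 80 = 141*(-16640/63) - 80 = -782080/21 - 80 = -783760/21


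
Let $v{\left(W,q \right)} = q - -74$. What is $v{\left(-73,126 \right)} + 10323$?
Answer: $10523$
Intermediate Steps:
$v{\left(W,q \right)} = 74 + q$ ($v{\left(W,q \right)} = q + 74 = 74 + q$)
$v{\left(-73,126 \right)} + 10323 = \left(74 + 126\right) + 10323 = 200 + 10323 = 10523$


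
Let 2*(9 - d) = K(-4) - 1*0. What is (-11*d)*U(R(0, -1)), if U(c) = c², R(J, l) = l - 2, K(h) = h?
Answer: -1089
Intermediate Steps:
R(J, l) = -2 + l
d = 11 (d = 9 - (-4 - 1*0)/2 = 9 - (-4 + 0)/2 = 9 - ½*(-4) = 9 + 2 = 11)
(-11*d)*U(R(0, -1)) = (-11*11)*(-2 - 1)² = -121*(-3)² = -121*9 = -1089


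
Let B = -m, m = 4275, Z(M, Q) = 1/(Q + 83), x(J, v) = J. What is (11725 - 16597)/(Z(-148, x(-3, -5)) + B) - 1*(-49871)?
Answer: 2436603127/48857 ≈ 49872.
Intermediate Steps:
Z(M, Q) = 1/(83 + Q)
B = -4275 (B = -1*4275 = -4275)
(11725 - 16597)/(Z(-148, x(-3, -5)) + B) - 1*(-49871) = (11725 - 16597)/(1/(83 - 3) - 4275) - 1*(-49871) = -4872/(1/80 - 4275) + 49871 = -4872/(-341999/80) + 49871 = -4872*(-80/341999) + 49871 = 55680/48857 + 49871 = 2436603127/48857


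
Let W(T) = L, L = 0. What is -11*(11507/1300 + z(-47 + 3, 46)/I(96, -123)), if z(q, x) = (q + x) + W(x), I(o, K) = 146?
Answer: -9254421/94900 ≈ -97.518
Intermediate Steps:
W(T) = 0
z(q, x) = q + x (z(q, x) = (q + x) + 0 = q + x)
-11*(11507/1300 + z(-47 + 3, 46)/I(96, -123)) = -11*(11507/1300 + ((-47 + 3) + 46)/146) = -11*(11507*(1/1300) + (-44 + 46)*(1/146)) = -11*(11507/1300 + 2*(1/146)) = -11*(11507/1300 + 1/73) = -11*841311/94900 = -9254421/94900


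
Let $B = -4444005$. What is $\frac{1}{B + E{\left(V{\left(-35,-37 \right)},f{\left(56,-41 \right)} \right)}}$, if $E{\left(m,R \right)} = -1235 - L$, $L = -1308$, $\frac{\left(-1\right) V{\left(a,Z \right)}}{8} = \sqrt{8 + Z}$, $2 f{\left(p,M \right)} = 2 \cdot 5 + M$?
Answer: $- \frac{1}{4443932} \approx -2.2503 \cdot 10^{-7}$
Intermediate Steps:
$f{\left(p,M \right)} = 5 + \frac{M}{2}$ ($f{\left(p,M \right)} = \frac{2 \cdot 5 + M}{2} = \frac{10 + M}{2} = 5 + \frac{M}{2}$)
$V{\left(a,Z \right)} = - 8 \sqrt{8 + Z}$
$E{\left(m,R \right)} = 73$ ($E{\left(m,R \right)} = -1235 - -1308 = -1235 + 1308 = 73$)
$\frac{1}{B + E{\left(V{\left(-35,-37 \right)},f{\left(56,-41 \right)} \right)}} = \frac{1}{-4444005 + 73} = \frac{1}{-4443932} = - \frac{1}{4443932}$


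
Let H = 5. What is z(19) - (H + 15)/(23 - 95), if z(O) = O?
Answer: 347/18 ≈ 19.278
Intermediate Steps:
z(19) - (H + 15)/(23 - 95) = 19 - (5 + 15)/(23 - 95) = 19 - 20/(-72) = 19 - 20*(-1)/72 = 19 - 1*(-5/18) = 19 + 5/18 = 347/18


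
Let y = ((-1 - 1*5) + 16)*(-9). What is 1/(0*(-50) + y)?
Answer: -1/90 ≈ -0.011111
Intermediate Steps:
y = -90 (y = ((-1 - 5) + 16)*(-9) = (-6 + 16)*(-9) = 10*(-9) = -90)
1/(0*(-50) + y) = 1/(0*(-50) - 90) = 1/(0 - 90) = 1/(-90) = -1/90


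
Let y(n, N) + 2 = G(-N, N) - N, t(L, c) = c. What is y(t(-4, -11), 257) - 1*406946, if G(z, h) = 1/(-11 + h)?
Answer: -100172429/246 ≈ -4.0721e+5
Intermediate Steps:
y(n, N) = -2 + 1/(-11 + N) - N (y(n, N) = -2 + (1/(-11 + N) - N) = -2 + 1/(-11 + N) - N)
y(t(-4, -11), 257) - 1*406946 = (23 - 1*257**2 + 9*257)/(-11 + 257) - 1*406946 = (23 - 1*66049 + 2313)/246 - 406946 = (23 - 66049 + 2313)/246 - 406946 = (1/246)*(-63713) - 406946 = -63713/246 - 406946 = -100172429/246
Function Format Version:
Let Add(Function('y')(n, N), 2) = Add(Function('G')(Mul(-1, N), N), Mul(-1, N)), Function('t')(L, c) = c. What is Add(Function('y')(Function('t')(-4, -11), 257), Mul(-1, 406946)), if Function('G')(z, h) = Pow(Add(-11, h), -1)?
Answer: Rational(-100172429, 246) ≈ -4.0721e+5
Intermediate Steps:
Function('y')(n, N) = Add(-2, Pow(Add(-11, N), -1), Mul(-1, N)) (Function('y')(n, N) = Add(-2, Add(Pow(Add(-11, N), -1), Mul(-1, N))) = Add(-2, Pow(Add(-11, N), -1), Mul(-1, N)))
Add(Function('y')(Function('t')(-4, -11), 257), Mul(-1, 406946)) = Add(Mul(Pow(Add(-11, 257), -1), Add(23, Mul(-1, Pow(257, 2)), Mul(9, 257))), Mul(-1, 406946)) = Add(Mul(Pow(246, -1), Add(23, Mul(-1, 66049), 2313)), -406946) = Add(Mul(Rational(1, 246), Add(23, -66049, 2313)), -406946) = Add(Mul(Rational(1, 246), -63713), -406946) = Add(Rational(-63713, 246), -406946) = Rational(-100172429, 246)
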